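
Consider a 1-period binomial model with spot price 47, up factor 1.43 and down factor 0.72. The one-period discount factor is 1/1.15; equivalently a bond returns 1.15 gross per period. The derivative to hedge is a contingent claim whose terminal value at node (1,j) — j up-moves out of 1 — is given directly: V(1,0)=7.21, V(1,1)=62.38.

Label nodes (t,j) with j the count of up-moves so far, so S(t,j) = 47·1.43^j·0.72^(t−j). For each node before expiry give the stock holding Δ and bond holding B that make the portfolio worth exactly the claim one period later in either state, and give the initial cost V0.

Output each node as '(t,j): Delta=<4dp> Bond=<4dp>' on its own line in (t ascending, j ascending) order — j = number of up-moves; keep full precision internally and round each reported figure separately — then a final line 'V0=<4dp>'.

(0,0): Delta=1.6533 Bond=-42.3800
V0=35.3242

Risk-neutral probability p* = (R−d)/(u−d) = (1.15−0.72)/(1.43−0.72) = 0.6056.
Terminal payoffs: V(1,0)=7.2100, V(1,1)=62.3800
(0,0): S=47.0000. Δ = (V_up−V_dn)/(S_up−S_dn) = (62.3800−7.2100)/(67.2100−33.8400) = 1.6533. V = [p*·62.3800 + (1−p*)·7.2100]/1.15 = 35.3242. B = V − Δ·S = -42.3800.
Root portfolio cost Δ·47+B reproduces V0=35.3242.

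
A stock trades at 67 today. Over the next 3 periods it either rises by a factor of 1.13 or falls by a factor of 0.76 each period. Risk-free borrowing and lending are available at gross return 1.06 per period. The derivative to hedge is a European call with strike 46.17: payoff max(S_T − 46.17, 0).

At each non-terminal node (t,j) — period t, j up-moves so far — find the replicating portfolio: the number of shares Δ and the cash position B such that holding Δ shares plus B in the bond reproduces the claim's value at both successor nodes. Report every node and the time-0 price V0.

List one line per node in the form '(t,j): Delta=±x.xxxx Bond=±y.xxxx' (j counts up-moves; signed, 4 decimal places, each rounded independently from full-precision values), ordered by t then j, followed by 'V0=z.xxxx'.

Under the risk-neutral measure, an up-move has probability p* = (R−d)/(u−d) = 0.8108 and values discount at R = 1.06.
Payoff layer (t=3): V(3,0)=0.0000, V(3,1)=0.0000, V(3,2)=18.8497, V(3,3)=50.5041
(2,0): S=38.6992. Δ = (V_up−V_dn)/(S_up−S_dn) = (0.0000−0.0000)/(43.7301−29.4114) = 0.0000. V = [p*·0.0000 + (1−p*)·0.0000]/1.06 = 0.0000. B = V − Δ·S = 0.0000.
(2,1): S=57.5396. Δ = (V_up−V_dn)/(S_up−S_dn) = (18.8497−0.0000)/(65.0197−43.7301) = 0.8854. V = [p*·18.8497 + (1−p*)·0.0000]/1.06 = 14.4185. B = V − Δ·S = -36.5268.
(2,2): S=85.5523. Δ = (V_up−V_dn)/(S_up−S_dn) = (50.5041−18.8497)/(96.6741−65.0197) = 1.0000. V = [p*·50.5041 + (1−p*)·18.8497]/1.06 = 41.9957. B = V − Δ·S = -43.5566.
(1,0): S=50.9200. Δ = (V_up−V_dn)/(S_up−S_dn) = (14.4185−0.0000)/(57.5396−38.6992) = 0.7653. V = [p*·14.4185 + (1−p*)·0.0000]/1.06 = 11.0289. B = V − Δ·S = -27.9399.
(1,1): S=75.7100. Δ = (V_up−V_dn)/(S_up−S_dn) = (41.9957−14.4185)/(85.5523−57.5396) = 0.9845. V = [p*·41.9957 + (1−p*)·14.4185]/1.06 = 34.6966. B = V − Δ·S = -39.8365.
(0,0): S=67.0000. Δ = (V_up−V_dn)/(S_up−S_dn) = (34.6966−11.0289)/(75.7100−50.9200) = 0.9547. V = [p*·34.6966 + (1−p*)·11.0289]/1.06 = 28.5084. B = V − Δ·S = -35.4583.
The time-0 hedge costs 28.5084, which is the no-arbitrage price.

(0,0): Delta=0.9547 Bond=-35.4583
(1,0): Delta=0.7653 Bond=-27.9399
(1,1): Delta=0.9845 Bond=-39.8365
(2,0): Delta=0.0000 Bond=0.0000
(2,1): Delta=0.8854 Bond=-36.5268
(2,2): Delta=1.0000 Bond=-43.5566
V0=28.5084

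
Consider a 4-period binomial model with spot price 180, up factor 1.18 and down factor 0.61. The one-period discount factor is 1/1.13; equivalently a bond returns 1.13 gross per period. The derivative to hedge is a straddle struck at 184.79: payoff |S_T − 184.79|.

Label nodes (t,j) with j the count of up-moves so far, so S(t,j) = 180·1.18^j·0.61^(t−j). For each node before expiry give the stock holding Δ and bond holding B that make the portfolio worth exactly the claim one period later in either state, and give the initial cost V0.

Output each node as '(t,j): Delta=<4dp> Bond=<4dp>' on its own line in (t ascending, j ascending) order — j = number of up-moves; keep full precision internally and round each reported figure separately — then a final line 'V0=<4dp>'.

Under the risk-neutral measure, an up-move has probability p* = (R−d)/(u−d) = 0.9123 and values discount at R = 1.13.
Terminal values V(4,·): V(4,0)=159.8675, V(4,1)=136.5792, V(4,2)=91.5298, V(4,3)=4.3851, V(4,4)=164.1900
(3,0): S=40.8566. Δ = (V_up−V_dn)/(S_up−S_dn) = (136.5792−159.8675)/(48.2108−24.9225) = -1.0000. V = [p*·136.5792 + (1−p*)·159.8675]/1.13 = 122.6744. B = V − Δ·S = 163.5310.
(3,1): S=79.0340. Δ = (V_up−V_dn)/(S_up−S_dn) = (91.5298−136.5792)/(93.2602−48.2108) = -1.0000. V = [p*·91.5298 + (1−p*)·136.5792]/1.13 = 84.4969. B = V − Δ·S = 163.5310.
(3,2): S=152.8855. Δ = (V_up−V_dn)/(S_up−S_dn) = (4.3851−91.5298)/(180.4049−93.2602) = -1.0000. V = [p*·4.3851 + (1−p*)·91.5298]/1.13 = 10.6455. B = V − Δ·S = 163.5310.
(3,3): S=295.7458. Δ = (V_up−V_dn)/(S_up−S_dn) = (164.1900−4.3851)/(348.9800−180.4049) = 0.9480. V = [p*·164.1900 + (1−p*)·4.3851]/1.13 = 132.8956. B = V − Δ·S = -147.4639.
(2,0): S=66.9780. Δ = (V_up−V_dn)/(S_up−S_dn) = (84.4969−122.6744)/(79.0340−40.8566) = -1.0000. V = [p*·84.4969 + (1−p*)·122.6744]/1.13 = 77.7397. B = V − Δ·S = 144.7177.
(2,1): S=129.5640. Δ = (V_up−V_dn)/(S_up−S_dn) = (10.6455−84.4969)/(152.8855−79.0340) = -1.0000. V = [p*·10.6455 + (1−p*)·84.4969]/1.13 = 15.1537. B = V − Δ·S = 144.7177.
(2,2): S=250.6320. Δ = (V_up−V_dn)/(S_up−S_dn) = (132.8956−10.6455)/(295.7458−152.8855) = 0.8557. V = [p*·132.8956 + (1−p*)·10.6455]/1.13 = 108.1167. B = V − Δ·S = -106.3572.
(1,0): S=109.8000. Δ = (V_up−V_dn)/(S_up−S_dn) = (15.1537−77.7397)/(129.5640−66.9780) = -1.0000. V = [p*·15.1537 + (1−p*)·77.7397]/1.13 = 18.2687. B = V − Δ·S = 128.0687.
(1,1): S=212.4000. Δ = (V_up−V_dn)/(S_up−S_dn) = (108.1167−15.1537)/(250.6320−129.5640) = 0.7679. V = [p*·108.1167 + (1−p*)·15.1537]/1.13 = 88.4620. B = V − Δ·S = -74.6311.
(0,0): S=180.0000. Δ = (V_up−V_dn)/(S_up−S_dn) = (88.4620−18.2687)/(212.4000−109.8000) = 0.6841. V = [p*·88.4620 + (1−p*)·18.2687]/1.13 = 72.8360. B = V − Δ·S = -50.3101.
Root portfolio cost Δ·180+B reproduces V0=72.8360.

(0,0): Delta=0.6841 Bond=-50.3101
(1,0): Delta=-1.0000 Bond=128.0687
(1,1): Delta=0.7679 Bond=-74.6311
(2,0): Delta=-1.0000 Bond=144.7177
(2,1): Delta=-1.0000 Bond=144.7177
(2,2): Delta=0.8557 Bond=-106.3572
(3,0): Delta=-1.0000 Bond=163.5310
(3,1): Delta=-1.0000 Bond=163.5310
(3,2): Delta=-1.0000 Bond=163.5310
(3,3): Delta=0.9480 Bond=-147.4639
V0=72.8360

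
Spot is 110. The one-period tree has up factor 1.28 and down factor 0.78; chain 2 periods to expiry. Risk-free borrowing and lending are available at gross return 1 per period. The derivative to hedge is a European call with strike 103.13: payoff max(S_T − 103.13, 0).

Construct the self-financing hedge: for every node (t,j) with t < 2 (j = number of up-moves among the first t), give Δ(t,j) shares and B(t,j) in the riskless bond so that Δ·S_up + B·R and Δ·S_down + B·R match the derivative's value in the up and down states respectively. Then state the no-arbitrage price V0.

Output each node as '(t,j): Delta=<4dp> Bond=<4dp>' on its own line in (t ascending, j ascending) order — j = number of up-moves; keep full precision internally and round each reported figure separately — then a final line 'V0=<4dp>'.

(0,0): Delta=0.6314 Bond=-51.2251
(1,0): Delta=0.1560 Bond=-10.4426
(1,1): Delta=1.0000 Bond=-103.1300
V0=18.2242

Risk-neutral probability p* = (R−d)/(u−d) = (1−0.78)/(1.28−0.78) = 0.4400.
Payoff layer (t=2): V(2,0)=0.0000, V(2,1)=6.6940, V(2,2)=77.0940
(1,0): S=85.8000. Δ = (V_up−V_dn)/(S_up−S_dn) = (6.6940−0.0000)/(109.8240−66.9240) = 0.1560. V = [p*·6.6940 + (1−p*)·0.0000]/1 = 2.9454. B = V − Δ·S = -10.4426.
(1,1): S=140.8000. Δ = (V_up−V_dn)/(S_up−S_dn) = (77.0940−6.6940)/(180.2240−109.8240) = 1.0000. V = [p*·77.0940 + (1−p*)·6.6940]/1 = 37.6700. B = V − Δ·S = -103.1300.
(0,0): S=110.0000. Δ = (V_up−V_dn)/(S_up−S_dn) = (37.6700−2.9454)/(140.8000−85.8000) = 0.6314. V = [p*·37.6700 + (1−p*)·2.9454]/1 = 18.2242. B = V − Δ·S = -51.2251.
Self-financing check: at every node Δ·S+B equals the discounted successor values.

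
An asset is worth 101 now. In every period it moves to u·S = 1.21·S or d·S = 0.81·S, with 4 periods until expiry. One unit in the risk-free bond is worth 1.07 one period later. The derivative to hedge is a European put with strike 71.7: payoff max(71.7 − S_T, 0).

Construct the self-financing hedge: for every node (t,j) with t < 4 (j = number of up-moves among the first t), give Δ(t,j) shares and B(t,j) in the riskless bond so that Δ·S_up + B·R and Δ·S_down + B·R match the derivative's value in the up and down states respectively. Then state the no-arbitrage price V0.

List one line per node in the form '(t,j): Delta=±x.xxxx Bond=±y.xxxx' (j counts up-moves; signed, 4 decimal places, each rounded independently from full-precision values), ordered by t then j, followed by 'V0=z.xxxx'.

The replicating-portfolio and risk-neutral prices coincide; use p* = (1.07−0.81)/(1.21−0.81) = 0.6500 for the latter.
Terminal values V(4,·): V(4,0)=28.2228, V(4,1)=6.7526, V(4,2)=0.0000, V(4,3)=0.0000, V(4,4)=0.0000
  t=3,j=0: stock 53.6755 → up 64.9474 (V=6.7526), down 43.4772 (V=28.2228). Price 13.3338; hedge Δ=-1.0000, bond B=67.0093.
  t=3,j=1: stock 80.1820 → up 97.0202 (V=0.0000), down 64.9474 (V=6.7526). Price 2.2088; hedge Δ=-0.2105, bond B=19.0903.
  t=3,j=2: stock 119.7780 → up 144.9314 (V=0.0000), down 97.0202 (V=0.0000). Price 0.0000; hedge Δ=0.0000, bond B=0.0000.
  t=3,j=3: stock 178.9277 → up 216.5025 (V=0.0000), down 144.9314 (V=0.0000). Price 0.0000; hedge Δ=0.0000, bond B=0.0000.
  t=2,j=0: stock 66.2661 → up 80.1820 (V=2.2088), down 53.6755 (V=13.3338). Price 5.7033; hedge Δ=-0.4197, bond B=33.5158.
  t=2,j=1: stock 98.9901 → up 119.7780 (V=0.0000), down 80.1820 (V=2.2088). Price 0.7225; hedge Δ=-0.0558, bond B=6.2445.
  t=2,j=2: stock 147.8741 → up 178.9277 (V=0.0000), down 119.7780 (V=0.0000). Price 0.0000; hedge Δ=0.0000, bond B=0.0000.
  t=1,j=0: stock 81.8100 → up 98.9901 (V=0.7225), down 66.2661 (V=5.7033). Price 2.3045; hedge Δ=-0.1522, bond B=14.7565.
  t=1,j=1: stock 122.2100 → up 147.8741 (V=0.0000), down 98.9901 (V=0.7225). Price 0.2363; hedge Δ=-0.0148, bond B=2.0426.
  t=0,j=0: stock 101.0000 → up 122.2100 (V=0.2363), down 81.8100 (V=2.3045). Price 0.8974; hedge Δ=-0.0512, bond B=6.0677.
The time-0 hedge costs 0.8974, which is the no-arbitrage price.

(0,0): Delta=-0.0512 Bond=6.0677
(1,0): Delta=-0.1522 Bond=14.7565
(1,1): Delta=-0.0148 Bond=2.0426
(2,0): Delta=-0.4197 Bond=33.5158
(2,1): Delta=-0.0558 Bond=6.2445
(2,2): Delta=0.0000 Bond=0.0000
(3,0): Delta=-1.0000 Bond=67.0093
(3,1): Delta=-0.2105 Bond=19.0903
(3,2): Delta=0.0000 Bond=0.0000
(3,3): Delta=0.0000 Bond=0.0000
V0=0.8974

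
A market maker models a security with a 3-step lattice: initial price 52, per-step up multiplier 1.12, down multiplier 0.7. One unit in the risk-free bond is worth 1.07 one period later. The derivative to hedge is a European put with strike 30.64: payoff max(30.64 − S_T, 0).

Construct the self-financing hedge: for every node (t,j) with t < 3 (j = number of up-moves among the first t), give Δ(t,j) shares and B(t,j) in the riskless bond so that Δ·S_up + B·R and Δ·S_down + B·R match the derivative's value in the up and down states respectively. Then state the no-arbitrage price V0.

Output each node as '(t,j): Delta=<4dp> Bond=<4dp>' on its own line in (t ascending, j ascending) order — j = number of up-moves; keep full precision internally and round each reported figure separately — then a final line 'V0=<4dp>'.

Since d<R<u, set p* = (R−d)/(u−d) = 0.8810; price each node as the discounted p*-expectation of its children.
Terminal payoffs: V(3,0)=12.8040, V(3,1)=2.1024, V(3,2)=0.0000, V(3,3)=0.0000
(2,0): S=25.4800. Δ = (V_up−V_dn)/(S_up−S_dn) = (2.1024−12.8040)/(28.5376−17.8360) = -1.0000. V = [p*·2.1024 + (1−p*)·12.8040]/1.07 = 3.1555. B = V − Δ·S = 28.6355.
(2,1): S=40.7680. Δ = (V_up−V_dn)/(S_up−S_dn) = (0.0000−2.1024)/(45.6602−28.5376) = -0.1228. V = [p*·0.0000 + (1−p*)·2.1024]/1.07 = 0.2339. B = V − Δ·S = 5.2396.
(2,2): S=65.2288. Δ = (V_up−V_dn)/(S_up−S_dn) = (0.0000−0.0000)/(73.0563−45.6602) = 0.0000. V = [p*·0.0000 + (1−p*)·0.0000]/1.07 = 0.0000. B = V − Δ·S = 0.0000.
(1,0): S=36.4000. Δ = (V_up−V_dn)/(S_up−S_dn) = (0.2339−3.1555)/(40.7680−25.4800) = -0.1911. V = [p*·0.2339 + (1−p*)·3.1555]/1.07 = 0.5437. B = V − Δ·S = 7.4999.
(1,1): S=58.2400. Δ = (V_up−V_dn)/(S_up−S_dn) = (0.0000−0.2339)/(65.2288−40.7680) = -0.0096. V = [p*·0.0000 + (1−p*)·0.2339]/1.07 = 0.0260. B = V − Δ·S = 0.5830.
(0,0): S=52.0000. Δ = (V_up−V_dn)/(S_up−S_dn) = (0.0260−0.5437)/(58.2400−36.4000) = -0.0237. V = [p*·0.0260 + (1−p*)·0.5437]/1.07 = 0.0819. B = V − Δ·S = 1.3144.
The time-0 hedge costs 0.0819, which is the no-arbitrage price.

(0,0): Delta=-0.0237 Bond=1.3144
(1,0): Delta=-0.1911 Bond=7.4999
(1,1): Delta=-0.0096 Bond=0.5830
(2,0): Delta=-1.0000 Bond=28.6355
(2,1): Delta=-0.1228 Bond=5.2396
(2,2): Delta=0.0000 Bond=0.0000
V0=0.0819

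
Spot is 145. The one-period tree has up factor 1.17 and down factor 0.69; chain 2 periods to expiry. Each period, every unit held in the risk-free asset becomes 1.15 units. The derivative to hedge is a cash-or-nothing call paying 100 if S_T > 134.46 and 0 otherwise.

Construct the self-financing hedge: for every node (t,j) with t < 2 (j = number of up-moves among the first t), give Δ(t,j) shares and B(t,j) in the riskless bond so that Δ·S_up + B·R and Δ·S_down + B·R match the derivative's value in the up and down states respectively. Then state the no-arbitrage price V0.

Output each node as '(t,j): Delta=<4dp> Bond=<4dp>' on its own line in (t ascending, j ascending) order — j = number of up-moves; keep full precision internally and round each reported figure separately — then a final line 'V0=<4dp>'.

The replicating-portfolio and risk-neutral prices coincide; use p* = (1.15−0.69)/(1.17−0.69) = 0.9583 for the latter.
Terminal values V(2,·): V(2,0)=0.0000, V(2,1)=0.0000, V(2,2)=100.0000
  t=1,j=0: stock 100.0500 → up 117.0585 (V=0.0000), down 69.0345 (V=0.0000). Price 0.0000; hedge Δ=0.0000, bond B=0.0000.
  t=1,j=1: stock 169.6500 → up 198.4905 (V=100.0000), down 117.0585 (V=0.0000). Price 83.3333; hedge Δ=1.2280, bond B=-125.0000.
  t=0,j=0: stock 145.0000 → up 169.6500 (V=83.3333), down 100.0500 (V=0.0000). Price 69.4444; hedge Δ=1.1973, bond B=-104.1667.
Check: Δ(0,0)·S0 + B(0,0) = 69.4444 = V0.

(0,0): Delta=1.1973 Bond=-104.1667
(1,0): Delta=0.0000 Bond=0.0000
(1,1): Delta=1.2280 Bond=-125.0000
V0=69.4444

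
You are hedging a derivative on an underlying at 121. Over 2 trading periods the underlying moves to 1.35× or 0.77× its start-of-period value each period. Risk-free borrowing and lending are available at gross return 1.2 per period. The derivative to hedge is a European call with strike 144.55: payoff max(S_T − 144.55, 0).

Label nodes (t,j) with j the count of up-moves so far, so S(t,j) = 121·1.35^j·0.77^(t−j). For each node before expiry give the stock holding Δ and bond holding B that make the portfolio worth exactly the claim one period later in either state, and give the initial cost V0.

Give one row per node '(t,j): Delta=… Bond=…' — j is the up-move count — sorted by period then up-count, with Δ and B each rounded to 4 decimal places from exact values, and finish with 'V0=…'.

Under the risk-neutral measure, an up-move has probability p* = (R−d)/(u−d) = 0.7414 and values discount at R = 1.2.
At expiry t=2: V(2,0)=0.0000, V(2,1)=0.0000, V(2,2)=75.9725
Node (1,0) S=93.1700: V=(p*·0.0000+(1−p*)·0.0000)/1.2=0.0000; Δ=(0.0000−0.0000)/(125.7795−71.7409)=0.0000; B=V−Δ·S=0.0000
Node (1,1) S=163.3500: V=(p*·75.9725+(1−p*)·0.0000)/1.2=46.9370; Δ=(75.9725−0.0000)/(220.5225−125.7795)=0.8019; B=V−Δ·S=-84.0500
Node (0,0) S=121.0000: V=(p*·46.9370+(1−p*)·0.0000)/1.2=28.9985; Δ=(46.9370−0.0000)/(163.3500−93.1700)=0.6688; B=V−Δ·S=-51.9275
Each (Δ,B) replicates both successor values, so the strategy is self-financing and V0 is arbitrage-free.

(0,0): Delta=0.6688 Bond=-51.9275
(1,0): Delta=0.0000 Bond=0.0000
(1,1): Delta=0.8019 Bond=-84.0500
V0=28.9985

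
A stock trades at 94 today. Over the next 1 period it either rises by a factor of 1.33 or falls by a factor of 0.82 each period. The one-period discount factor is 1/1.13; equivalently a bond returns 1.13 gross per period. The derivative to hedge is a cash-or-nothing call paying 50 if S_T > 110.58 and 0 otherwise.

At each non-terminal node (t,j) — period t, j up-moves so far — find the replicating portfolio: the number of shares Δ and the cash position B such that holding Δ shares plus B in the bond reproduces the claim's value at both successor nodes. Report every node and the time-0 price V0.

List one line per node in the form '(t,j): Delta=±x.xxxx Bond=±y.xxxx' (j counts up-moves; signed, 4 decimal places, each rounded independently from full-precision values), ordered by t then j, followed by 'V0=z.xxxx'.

No-arbitrage ⇒ martingale measure with p* = (R−d)/(u−d) = 0.6078.
Terminal values V(1,·): V(1,0)=0.0000, V(1,1)=50.0000
(0,0): S=94.0000. Δ = (V_up−V_dn)/(S_up−S_dn) = (50.0000−0.0000)/(125.0200−77.0800) = 1.0430. V = [p*·50.0000 + (1−p*)·0.0000]/1.13 = 26.8957. B = V − Δ·S = -71.1435.
The time-0 hedge costs 26.8957, which is the no-arbitrage price.

(0,0): Delta=1.0430 Bond=-71.1435
V0=26.8957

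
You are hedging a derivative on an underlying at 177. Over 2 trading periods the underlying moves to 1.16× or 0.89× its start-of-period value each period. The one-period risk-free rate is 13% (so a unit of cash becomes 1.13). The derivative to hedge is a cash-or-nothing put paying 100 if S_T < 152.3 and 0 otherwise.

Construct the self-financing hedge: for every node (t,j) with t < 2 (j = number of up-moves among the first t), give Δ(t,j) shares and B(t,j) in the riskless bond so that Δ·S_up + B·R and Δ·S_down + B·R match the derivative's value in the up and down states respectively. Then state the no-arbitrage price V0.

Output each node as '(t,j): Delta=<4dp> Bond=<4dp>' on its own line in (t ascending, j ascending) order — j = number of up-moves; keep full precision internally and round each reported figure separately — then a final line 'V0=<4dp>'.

(0,0): Delta=-0.2058 Bond=37.3848
(1,0): Delta=-2.3511 Bond=380.2032
(1,1): Delta=0.0000 Bond=0.0000
V0=0.9668

No-arbitrage ⇒ martingale measure with p* = (R−d)/(u−d) = 0.8889.
Payoff layer (t=2): V(2,0)=100.0000, V(2,1)=0.0000, V(2,2)=0.0000
Node (1,0) S=157.5300: V=(p*·0.0000+(1−p*)·100.0000)/1.13=9.8328; Δ=(0.0000−100.0000)/(182.7348−140.2017)=-2.3511; B=V−Δ·S=380.2032
Node (1,1) S=205.3200: V=(p*·0.0000+(1−p*)·0.0000)/1.13=0.0000; Δ=(0.0000−0.0000)/(238.1712−182.7348)=0.0000; B=V−Δ·S=0.0000
Node (0,0) S=177.0000: V=(p*·0.0000+(1−p*)·9.8328)/1.13=0.9668; Δ=(0.0000−9.8328)/(205.3200−157.5300)=-0.2058; B=V−Δ·S=37.3848
The time-0 hedge costs 0.9668, which is the no-arbitrage price.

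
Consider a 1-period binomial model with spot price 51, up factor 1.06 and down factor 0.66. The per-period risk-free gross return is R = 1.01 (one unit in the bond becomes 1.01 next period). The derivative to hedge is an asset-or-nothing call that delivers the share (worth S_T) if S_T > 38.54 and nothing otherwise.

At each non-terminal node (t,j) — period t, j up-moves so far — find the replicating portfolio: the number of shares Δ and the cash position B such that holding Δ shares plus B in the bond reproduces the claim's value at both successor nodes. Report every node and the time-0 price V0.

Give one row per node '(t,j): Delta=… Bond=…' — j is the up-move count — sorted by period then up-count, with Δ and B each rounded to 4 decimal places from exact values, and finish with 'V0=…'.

(0,0): Delta=2.6500 Bond=-88.3158
V0=46.8342

The replicating-portfolio and risk-neutral prices coincide; use p* = (1.01−0.66)/(1.06−0.66) = 0.8750 for the latter.
Terminal payoffs: V(1,0)=0.0000, V(1,1)=54.0600
  t=0,j=0: stock 51.0000 → up 54.0600 (V=54.0600), down 33.6600 (V=0.0000). Price 46.8342; hedge Δ=2.6500, bond B=-88.3158.
Check: Δ(0,0)·S0 + B(0,0) = 46.8342 = V0.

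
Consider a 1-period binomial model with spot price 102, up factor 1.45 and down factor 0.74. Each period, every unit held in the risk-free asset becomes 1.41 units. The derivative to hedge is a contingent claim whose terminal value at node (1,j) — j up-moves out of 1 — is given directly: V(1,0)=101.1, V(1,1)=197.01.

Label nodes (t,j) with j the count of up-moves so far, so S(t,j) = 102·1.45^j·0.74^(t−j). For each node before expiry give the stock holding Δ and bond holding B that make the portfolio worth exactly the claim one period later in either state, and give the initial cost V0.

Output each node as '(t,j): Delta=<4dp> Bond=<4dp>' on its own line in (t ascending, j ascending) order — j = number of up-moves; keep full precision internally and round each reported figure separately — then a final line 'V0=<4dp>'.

Under the risk-neutral measure, an up-move has probability p* = (R−d)/(u−d) = 0.9437 and values discount at R = 1.41.
Payoff layer (t=1): V(1,0)=101.1000, V(1,1)=197.0100
(0,0): S=102.0000. Δ = (V_up−V_dn)/(S_up−S_dn) = (197.0100−101.1000)/(147.9000−75.4800) = 1.3244. V = [p*·197.0100 + (1−p*)·101.1000]/1.41 = 135.8912. B = V − Δ·S = 0.8067.
Self-financing check: at every node Δ·S+B equals the discounted successor values.

(0,0): Delta=1.3244 Bond=0.8067
V0=135.8912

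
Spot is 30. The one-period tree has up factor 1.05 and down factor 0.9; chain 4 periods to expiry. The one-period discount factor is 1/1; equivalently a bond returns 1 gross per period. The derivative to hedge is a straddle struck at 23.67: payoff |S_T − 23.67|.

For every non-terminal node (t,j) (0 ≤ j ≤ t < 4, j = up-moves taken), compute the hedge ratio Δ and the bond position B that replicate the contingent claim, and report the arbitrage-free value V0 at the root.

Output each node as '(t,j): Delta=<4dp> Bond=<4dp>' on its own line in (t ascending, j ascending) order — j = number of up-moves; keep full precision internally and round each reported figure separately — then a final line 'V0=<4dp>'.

(0,0): Delta=0.8762 Bond=-19.7187
(1,0): Delta=0.6649 Bond=-14.0140
(1,1): Delta=0.9668 Bond=-22.5710
(2,0): Delta=0.1416 Bond=-1.2960
(2,1): Delta=0.8892 Bond=-20.3730
(2,2): Delta=1.0000 Bond=-23.6700
(3,0): Delta=-1.0000 Bond=23.6700
(3,1): Delta=0.6308 Bond=-13.7790
(3,2): Delta=1.0000 Bond=-23.6700
(3,3): Delta=1.0000 Bond=-23.6700
V0=6.5680

No-arbitrage ⇒ martingale measure with p* = (R−d)/(u−d) = 0.6667.
At expiry t=4: V(4,0)=3.9870, V(4,1)=0.7065, V(4,2)=3.1208, V(4,3)=7.5859, V(4,4)=12.7952
Node (3,0) S=21.8700: V=(p*·0.7065+(1−p*)·3.9870)/1=1.8000; Δ=(0.7065−3.9870)/(22.9635−19.6830)=-1.0000; B=V−Δ·S=23.6700
Node (3,1) S=25.5150: V=(p*·3.1208+(1−p*)·0.7065)/1=2.3160; Δ=(3.1208−0.7065)/(26.7908−22.9635)=0.6308; B=V−Δ·S=-13.7790
Node (3,2) S=29.7675: V=(p*·7.5859+(1−p*)·3.1208)/1=6.0975; Δ=(7.5859−3.1208)/(31.2559−26.7908)=1.0000; B=V−Δ·S=-23.6700
Node (3,3) S=34.7288: V=(p*·12.7952+(1−p*)·7.5859)/1=11.0588; Δ=(12.7952−7.5859)/(36.4652−31.2559)=1.0000; B=V−Δ·S=-23.6700
Node (2,0) S=24.3000: V=(p*·2.3160+(1−p*)·1.8000)/1=2.1440; Δ=(2.3160−1.8000)/(25.5150−21.8700)=0.1416; B=V−Δ·S=-1.2960
Node (2,1) S=28.3500: V=(p*·6.0975+(1−p*)·2.3160)/1=4.8370; Δ=(6.0975−2.3160)/(29.7675−25.5150)=0.8892; B=V−Δ·S=-20.3730
Node (2,2) S=33.0750: V=(p*·11.0588+(1−p*)·6.0975)/1=9.4050; Δ=(11.0588−6.0975)/(34.7288−29.7675)=1.0000; B=V−Δ·S=-23.6700
Node (1,0) S=27.0000: V=(p*·4.8370+(1−p*)·2.1440)/1=3.9393; Δ=(4.8370−2.1440)/(28.3500−24.3000)=0.6649; B=V−Δ·S=-14.0140
Node (1,1) S=31.5000: V=(p*·9.4050+(1−p*)·4.8370)/1=7.8823; Δ=(9.4050−4.8370)/(33.0750−28.3500)=0.9668; B=V−Δ·S=-22.5710
Node (0,0) S=30.0000: V=(p*·7.8823+(1−p*)·3.9393)/1=6.5680; Δ=(7.8823−3.9393)/(31.5000−27.0000)=0.8762; B=V−Δ·S=-19.7187
Self-financing check: at every node Δ·S+B equals the discounted successor values.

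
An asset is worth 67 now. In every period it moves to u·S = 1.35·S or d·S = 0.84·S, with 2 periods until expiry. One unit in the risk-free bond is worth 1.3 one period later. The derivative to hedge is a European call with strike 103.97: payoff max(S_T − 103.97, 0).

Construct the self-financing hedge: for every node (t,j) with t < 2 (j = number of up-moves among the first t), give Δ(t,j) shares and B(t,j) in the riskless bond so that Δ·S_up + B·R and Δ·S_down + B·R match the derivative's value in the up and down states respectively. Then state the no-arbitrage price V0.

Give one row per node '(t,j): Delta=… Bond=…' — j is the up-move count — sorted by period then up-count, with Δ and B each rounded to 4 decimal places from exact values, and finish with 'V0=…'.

(0,0): Delta=0.3683 Bond=-15.9436
(1,0): Delta=0.0000 Bond=0.0000
(1,1): Delta=0.3932 Bond=-22.9796
V0=8.7310

The replicating-portfolio and risk-neutral prices coincide; use p* = (1.3−0.84)/(1.35−0.84) = 0.9020 for the latter.
Payoff layer (t=2): V(2,0)=0.0000, V(2,1)=0.0000, V(2,2)=18.1375
(1,0): S=56.2800. Δ = (V_up−V_dn)/(S_up−S_dn) = (0.0000−0.0000)/(75.9780−47.2752) = 0.0000. V = [p*·0.0000 + (1−p*)·0.0000]/1.3 = 0.0000. B = V − Δ·S = 0.0000.
(1,1): S=90.4500. Δ = (V_up−V_dn)/(S_up−S_dn) = (18.1375−0.0000)/(122.1075−75.9780) = 0.3932. V = [p*·18.1375 + (1−p*)·0.0000]/1.3 = 12.5841. B = V − Δ·S = -22.9796.
(0,0): S=67.0000. Δ = (V_up−V_dn)/(S_up−S_dn) = (12.5841−0.0000)/(90.4500−56.2800) = 0.3683. V = [p*·12.5841 + (1−p*)·0.0000]/1.3 = 8.7310. B = V − Δ·S = -15.9436.
Self-financing check: at every node Δ·S+B equals the discounted successor values.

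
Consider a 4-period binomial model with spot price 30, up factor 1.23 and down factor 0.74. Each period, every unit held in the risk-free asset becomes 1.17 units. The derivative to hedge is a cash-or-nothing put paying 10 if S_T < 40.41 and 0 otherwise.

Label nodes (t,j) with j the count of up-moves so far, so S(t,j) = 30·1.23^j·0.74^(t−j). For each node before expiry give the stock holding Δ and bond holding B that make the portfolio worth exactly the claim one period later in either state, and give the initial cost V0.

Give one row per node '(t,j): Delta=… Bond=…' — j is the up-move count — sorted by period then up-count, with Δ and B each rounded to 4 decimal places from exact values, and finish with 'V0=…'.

(0,0): Delta=-0.1202 Bond=4.0100
(1,0): Delta=-0.5172 Bond=13.5051
(1,1): Delta=-0.0868 Bond=3.4619
(2,0): Delta=0.0000 Bond=7.3051
(2,1): Delta=-0.5606 Bond=16.9865
(2,2): Delta=-0.0471 Bond=2.2454
(3,0): Delta=0.0000 Bond=8.5470
(3,1): Delta=0.0000 Bond=8.5470
(3,2): Delta=-0.6076 Bond=21.4547
(3,3): Delta=0.0000 Bond=0.0000
V0=0.4053

The replicating-portfolio and risk-neutral prices coincide; use p* = (1.17−0.74)/(1.23−0.74) = 0.8776 for the latter.
Payoff layer (t=4): V(4,0)=10.0000, V(4,1)=10.0000, V(4,2)=10.0000, V(4,3)=0.0000, V(4,4)=0.0000
(3,0): S=12.1567. Δ = (V_up−V_dn)/(S_up−S_dn) = (10.0000−10.0000)/(14.9528−8.9960) = 0.0000. V = [p*·10.0000 + (1−p*)·10.0000]/1.17 = 8.5470. B = V − Δ·S = 8.5470.
(3,1): S=20.2064. Δ = (V_up−V_dn)/(S_up−S_dn) = (10.0000−10.0000)/(24.8539−14.9528) = 0.0000. V = [p*·10.0000 + (1−p*)·10.0000]/1.17 = 8.5470. B = V − Δ·S = 8.5470.
(3,2): S=33.5864. Δ = (V_up−V_dn)/(S_up−S_dn) = (0.0000−10.0000)/(41.3112−24.8539) = -0.6076. V = [p*·0.0000 + (1−p*)·10.0000]/1.17 = 1.0466. B = V − Δ·S = 21.4547.
(3,3): S=55.8260. Δ = (V_up−V_dn)/(S_up−S_dn) = (0.0000−0.0000)/(68.6660−41.3112) = 0.0000. V = [p*·0.0000 + (1−p*)·0.0000]/1.17 = 0.0000. B = V − Δ·S = 0.0000.
(2,0): S=16.4280. Δ = (V_up−V_dn)/(S_up−S_dn) = (8.5470−8.5470)/(20.2064−12.1567) = 0.0000. V = [p*·8.5470 + (1−p*)·8.5470]/1.17 = 7.3051. B = V − Δ·S = 7.3051.
(2,1): S=27.3060. Δ = (V_up−V_dn)/(S_up−S_dn) = (1.0466−8.5470)/(33.5864−20.2064) = -0.5606. V = [p*·1.0466 + (1−p*)·8.5470]/1.17 = 1.6795. B = V − Δ·S = 16.9865.
(2,2): S=45.3870. Δ = (V_up−V_dn)/(S_up−S_dn) = (0.0000−1.0466)/(55.8260−33.5864) = -0.0471. V = [p*·0.0000 + (1−p*)·1.0466]/1.17 = 0.1095. B = V − Δ·S = 2.2454.
(1,0): S=22.2000. Δ = (V_up−V_dn)/(S_up−S_dn) = (1.6795−7.3051)/(27.3060−16.4280) = -0.5172. V = [p*·1.6795 + (1−p*)·7.3051]/1.17 = 2.0242. B = V − Δ·S = 13.5051.
(1,1): S=36.9000. Δ = (V_up−V_dn)/(S_up−S_dn) = (0.1095−1.6795)/(45.3870−27.3060) = -0.0868. V = [p*·0.1095 + (1−p*)·1.6795]/1.17 = 0.2579. B = V − Δ·S = 3.4619.
(0,0): S=30.0000. Δ = (V_up−V_dn)/(S_up−S_dn) = (0.2579−2.0242)/(36.9000−22.2000) = -0.1202. V = [p*·0.2579 + (1−p*)·2.0242]/1.17 = 0.4053. B = V − Δ·S = 4.0100.
Check: Δ(0,0)·S0 + B(0,0) = 0.4053 = V0.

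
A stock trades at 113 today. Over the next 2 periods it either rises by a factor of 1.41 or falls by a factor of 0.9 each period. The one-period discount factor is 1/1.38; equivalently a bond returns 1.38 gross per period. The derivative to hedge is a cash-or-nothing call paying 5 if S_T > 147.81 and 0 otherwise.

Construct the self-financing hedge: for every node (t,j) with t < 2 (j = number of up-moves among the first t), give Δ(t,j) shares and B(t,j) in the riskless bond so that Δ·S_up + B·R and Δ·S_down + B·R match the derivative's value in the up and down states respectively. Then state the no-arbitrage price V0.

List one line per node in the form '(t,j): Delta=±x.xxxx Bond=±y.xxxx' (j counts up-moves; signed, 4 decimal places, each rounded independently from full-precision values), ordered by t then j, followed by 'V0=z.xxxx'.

Risk-neutral probability p* = (R−d)/(u−d) = (1.38−0.9)/(1.41−0.9) = 0.9412.
At expiry t=2: V(2,0)=0.0000, V(2,1)=0.0000, V(2,2)=5.0000
  t=1,j=0: stock 101.7000 → up 143.3970 (V=0.0000), down 91.5300 (V=0.0000). Price 0.0000; hedge Δ=0.0000, bond B=0.0000.
  t=1,j=1: stock 159.3300 → up 224.6553 (V=5.0000), down 143.3970 (V=0.0000). Price 3.4101; hedge Δ=0.0615, bond B=-6.3939.
  t=0,j=0: stock 113.0000 → up 159.3300 (V=3.4101), down 101.7000 (V=0.0000). Price 2.3257; hedge Δ=0.0592, bond B=-4.3607.
Each (Δ,B) replicates both successor values, so the strategy is self-financing and V0 is arbitrage-free.

(0,0): Delta=0.0592 Bond=-4.3607
(1,0): Delta=0.0000 Bond=0.0000
(1,1): Delta=0.0615 Bond=-6.3939
V0=2.3257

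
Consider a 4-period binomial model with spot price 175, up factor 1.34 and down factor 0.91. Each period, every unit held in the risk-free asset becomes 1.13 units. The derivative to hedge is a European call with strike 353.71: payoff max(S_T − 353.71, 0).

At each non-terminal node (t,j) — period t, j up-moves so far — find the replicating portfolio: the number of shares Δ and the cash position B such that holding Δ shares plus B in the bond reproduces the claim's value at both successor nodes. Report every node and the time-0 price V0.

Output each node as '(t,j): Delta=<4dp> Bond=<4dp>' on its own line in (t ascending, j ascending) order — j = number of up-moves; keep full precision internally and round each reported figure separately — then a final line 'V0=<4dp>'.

(0,0): Delta=0.3274 Bond=-43.7191
(1,0): Delta=0.0882 Bond=-11.3112
(1,1): Delta=0.4824 Bond=-85.7624
(2,0): Delta=0.0000 Bond=0.0000
(2,1): Delta=0.1454 Bond=-24.9824
(2,2): Delta=0.7009 Bond=-165.5712
(3,0): Delta=0.0000 Bond=0.0000
(3,1): Delta=0.0000 Bond=0.0000
(3,2): Delta=0.2396 Bond=-55.1769
(3,3): Delta=1.0000 Bond=-313.0177
V0=13.5745

No-arbitrage ⇒ martingale measure with p* = (R−d)/(u−d) = 0.5116.
Terminal values V(4,·): V(4,0)=0.0000, V(4,1)=0.0000, V(4,2)=0.0000, V(4,3)=29.4621, V(4,4)=210.5214
(3,0): S=131.8749. Δ = (V_up−V_dn)/(S_up−S_dn) = (0.0000−0.0000)/(176.7124−120.0062) = 0.0000. V = [p*·0.0000 + (1−p*)·0.0000]/1.13 = 0.0000. B = V − Δ·S = 0.0000.
(3,1): S=194.1895. Δ = (V_up−V_dn)/(S_up−S_dn) = (0.0000−0.0000)/(260.2139−176.7124) = 0.0000. V = [p*·0.0000 + (1−p*)·0.0000]/1.13 = 0.0000. B = V − Δ·S = 0.0000.
(3,2): S=285.9493. Δ = (V_up−V_dn)/(S_up−S_dn) = (29.4621−0.0000)/(383.1721−260.2139) = 0.2396. V = [p*·29.4621 + (1−p*)·0.0000]/1.13 = 13.3395. B = V − Δ·S = -55.1769.
(3,3): S=421.0682. Δ = (V_up−V_dn)/(S_up−S_dn) = (210.5214−29.4621)/(564.2314−383.1721) = 1.0000. V = [p*·210.5214 + (1−p*)·29.4621]/1.13 = 108.0505. B = V − Δ·S = -313.0177.
(2,0): S=144.9175. Δ = (V_up−V_dn)/(S_up−S_dn) = (0.0000−0.0000)/(194.1895−131.8749) = 0.0000. V = [p*·0.0000 + (1−p*)·0.0000]/1.13 = 0.0000. B = V − Δ·S = 0.0000.
(2,1): S=213.3950. Δ = (V_up−V_dn)/(S_up−S_dn) = (13.3395−0.0000)/(285.9493−194.1895) = 0.1454. V = [p*·13.3395 + (1−p*)·0.0000]/1.13 = 6.0397. B = V − Δ·S = -24.9824.
(2,2): S=314.2300. Δ = (V_up−V_dn)/(S_up−S_dn) = (108.0505−13.3395)/(421.0682−285.9493) = 0.7009. V = [p*·108.0505 + (1−p*)·13.3395]/1.13 = 54.6870. B = V − Δ·S = -165.5712.
(1,0): S=159.2500. Δ = (V_up−V_dn)/(S_up−S_dn) = (6.0397−0.0000)/(213.3950−144.9175) = 0.0882. V = [p*·6.0397 + (1−p*)·0.0000]/1.13 = 2.7346. B = V − Δ·S = -11.3112.
(1,1): S=234.5000. Δ = (V_up−V_dn)/(S_up−S_dn) = (54.6870−6.0397)/(314.2300−213.3950) = 0.4824. V = [p*·54.6870 + (1−p*)·6.0397]/1.13 = 27.3708. B = V − Δ·S = -85.7624.
(0,0): S=175.0000. Δ = (V_up−V_dn)/(S_up−S_dn) = (27.3708−2.7346)/(234.5000−159.2500) = 0.3274. V = [p*·27.3708 + (1−p*)·2.7346]/1.13 = 13.5745. B = V − Δ·S = -43.7191.
Check: Δ(0,0)·S0 + B(0,0) = 13.5745 = V0.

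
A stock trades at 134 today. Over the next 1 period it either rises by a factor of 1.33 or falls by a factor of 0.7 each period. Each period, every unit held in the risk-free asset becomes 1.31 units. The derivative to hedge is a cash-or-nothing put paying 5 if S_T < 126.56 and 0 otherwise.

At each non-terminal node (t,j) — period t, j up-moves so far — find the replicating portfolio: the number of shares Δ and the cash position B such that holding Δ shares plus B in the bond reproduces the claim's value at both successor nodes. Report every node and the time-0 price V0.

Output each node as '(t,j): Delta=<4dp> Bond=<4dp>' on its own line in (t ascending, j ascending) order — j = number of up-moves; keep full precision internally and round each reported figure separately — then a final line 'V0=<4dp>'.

(0,0): Delta=-0.0592 Bond=8.0577
V0=0.1212

The replicating-portfolio and risk-neutral prices coincide; use p* = (1.31−0.7)/(1.33−0.7) = 0.9683 for the latter.
At expiry t=1: V(1,0)=5.0000, V(1,1)=0.0000
Node (0,0) S=134.0000: V=(p*·0.0000+(1−p*)·5.0000)/1.31=0.1212; Δ=(0.0000−5.0000)/(178.2200−93.8000)=-0.0592; B=V−Δ·S=8.0577
Root portfolio cost Δ·134+B reproduces V0=0.1212.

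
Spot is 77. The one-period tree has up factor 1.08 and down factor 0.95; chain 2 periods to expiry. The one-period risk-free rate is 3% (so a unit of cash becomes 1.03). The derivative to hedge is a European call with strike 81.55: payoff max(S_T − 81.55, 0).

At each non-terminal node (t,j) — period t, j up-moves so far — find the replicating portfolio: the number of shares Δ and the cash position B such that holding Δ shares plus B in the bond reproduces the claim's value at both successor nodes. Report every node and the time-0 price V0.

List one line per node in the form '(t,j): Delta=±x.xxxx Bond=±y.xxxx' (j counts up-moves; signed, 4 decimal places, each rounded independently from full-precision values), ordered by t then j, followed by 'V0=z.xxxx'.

(0,0): Delta=0.4932 Bond=-35.0251
(1,0): Delta=0.0000 Bond=0.0000
(1,1): Delta=0.7643 Bond=-58.6233
V0=2.9495

No-arbitrage ⇒ martingale measure with p* = (R−d)/(u−d) = 0.6154.
At expiry t=2: V(2,0)=0.0000, V(2,1)=0.0000, V(2,2)=8.2628
Node (1,0) S=73.1500: V=(p*·0.0000+(1−p*)·0.0000)/1.03=0.0000; Δ=(0.0000−0.0000)/(79.0020−69.4925)=0.0000; B=V−Δ·S=0.0000
Node (1,1) S=83.1600: V=(p*·8.2628+(1−p*)·0.0000)/1.03=4.9367; Δ=(8.2628−0.0000)/(89.8128−79.0020)=0.7643; B=V−Δ·S=-58.6233
Node (0,0) S=77.0000: V=(p*·4.9367+(1−p*)·0.0000)/1.03=2.9495; Δ=(4.9367−0.0000)/(83.1600−73.1500)=0.4932; B=V−Δ·S=-35.0251
Self-financing check: at every node Δ·S+B equals the discounted successor values.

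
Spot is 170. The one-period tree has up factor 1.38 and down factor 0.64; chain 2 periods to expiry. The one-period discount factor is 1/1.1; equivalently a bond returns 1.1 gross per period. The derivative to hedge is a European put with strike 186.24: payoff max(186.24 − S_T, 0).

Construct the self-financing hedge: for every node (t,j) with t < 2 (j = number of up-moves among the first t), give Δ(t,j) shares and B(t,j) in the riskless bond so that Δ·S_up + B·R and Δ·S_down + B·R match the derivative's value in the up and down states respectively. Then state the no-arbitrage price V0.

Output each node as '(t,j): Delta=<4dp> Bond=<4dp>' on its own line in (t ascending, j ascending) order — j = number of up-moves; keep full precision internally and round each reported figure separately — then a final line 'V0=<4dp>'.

Under the risk-neutral measure, an up-move has probability p* = (R−d)/(u−d) = 0.6216 and values discount at R = 1.1.
Payoff layer (t=2): V(2,0)=116.6080, V(2,1)=36.0960, V(2,2)=0.0000
(1,0): S=108.8000. Δ = (V_up−V_dn)/(S_up−S_dn) = (36.0960−116.6080)/(150.1440−69.6320) = -1.0000. V = [p*·36.0960 + (1−p*)·116.6080]/1.1 = 60.5091. B = V − Δ·S = 169.3091.
(1,1): S=234.6000. Δ = (V_up−V_dn)/(S_up−S_dn) = (0.0000−36.0960)/(323.7480−150.1440) = -0.2079. V = [p*·0.0000 + (1−p*)·36.0960]/1.1 = 12.4163. B = V − Δ·S = 61.1947.
(0,0): S=170.0000. Δ = (V_up−V_dn)/(S_up−S_dn) = (12.4163−60.5091)/(234.6000−108.8000) = -0.3823. V = [p*·12.4163 + (1−p*)·60.5091]/1.1 = 27.8305. B = V − Δ·S = 92.8208.
Root portfolio cost Δ·170+B reproduces V0=27.8305.

(0,0): Delta=-0.3823 Bond=92.8208
(1,0): Delta=-1.0000 Bond=169.3091
(1,1): Delta=-0.2079 Bond=61.1947
V0=27.8305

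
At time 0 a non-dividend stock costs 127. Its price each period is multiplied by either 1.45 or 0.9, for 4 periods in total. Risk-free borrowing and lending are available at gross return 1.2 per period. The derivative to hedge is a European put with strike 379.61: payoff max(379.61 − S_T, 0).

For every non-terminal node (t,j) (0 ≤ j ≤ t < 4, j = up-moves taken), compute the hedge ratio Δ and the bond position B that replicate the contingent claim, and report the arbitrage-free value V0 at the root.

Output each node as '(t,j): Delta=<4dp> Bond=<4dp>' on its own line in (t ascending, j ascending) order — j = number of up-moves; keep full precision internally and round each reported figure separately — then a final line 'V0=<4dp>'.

Since d<R<u, set p* = (R−d)/(u−d) = 0.5455; price each node as the discounted p*-expectation of its children.
Terminal payoffs: V(4,0)=296.2853, V(4,1)=245.3646, V(4,2)=163.3258, V(4,3)=31.1522, V(4,4)=0.0000
(3,0): S=92.5830. Δ = (V_up−V_dn)/(S_up−S_dn) = (245.3646−296.2853)/(134.2454−83.3247) = -1.0000. V = [p*·245.3646 + (1−p*)·296.2853]/1.2 = 223.7587. B = V − Δ·S = 316.3417.
(3,1): S=149.1615. Δ = (V_up−V_dn)/(S_up−S_dn) = (163.3258−245.3646)/(216.2842−134.2454) = -1.0000. V = [p*·163.3258 + (1−p*)·245.3646]/1.2 = 167.1802. B = V − Δ·S = 316.3417.
(3,2): S=240.3157. Δ = (V_up−V_dn)/(S_up−S_dn) = (31.1522−163.3258)/(348.4578−216.2842) = -1.0000. V = [p*·31.1522 + (1−p*)·163.3258]/1.2 = 76.0259. B = V − Δ·S = 316.3417.
(3,3): S=387.1754. Δ = (V_up−V_dn)/(S_up−S_dn) = (0.0000−31.1522)/(561.4043−348.4578) = -0.1463. V = [p*·0.0000 + (1−p*)·31.1522]/1.2 = 11.8001. B = V − Δ·S = 68.4404.
(2,0): S=102.8700. Δ = (V_up−V_dn)/(S_up−S_dn) = (167.1802−223.7587)/(149.1615−92.5830) = -1.0000. V = [p*·167.1802 + (1−p*)·223.7587]/1.2 = 160.7481. B = V − Δ·S = 263.6181.
(2,1): S=165.7350. Δ = (V_up−V_dn)/(S_up−S_dn) = (76.0259−167.1802)/(240.3158−149.1615) = -1.0000. V = [p*·76.0259 + (1−p*)·167.1802]/1.2 = 97.8831. B = V − Δ·S = 263.6181.
(2,2): S=267.0175. Δ = (V_up−V_dn)/(S_up−S_dn) = (11.8001−76.0259)/(387.1754−240.3157) = -0.4373. V = [p*·11.8001 + (1−p*)·76.0259]/1.2 = 34.1614. B = V − Δ·S = 150.9356.
(1,0): S=114.3000. Δ = (V_up−V_dn)/(S_up−S_dn) = (97.8831−160.7481)/(165.7350−102.8700) = -1.0000. V = [p*·97.8831 + (1−p*)·160.7481]/1.2 = 105.3817. B = V − Δ·S = 219.6817.
(1,1): S=184.1500. Δ = (V_up−V_dn)/(S_up−S_dn) = (34.1614−97.8831)/(267.0175−165.7350) = -0.6291. V = [p*·34.1614 + (1−p*)·97.8831]/1.2 = 52.6048. B = V − Δ·S = 168.4624.
(0,0): S=127.0000. Δ = (V_up−V_dn)/(S_up−S_dn) = (52.6048−105.3817)/(184.1500−114.3000) = -0.7556. V = [p*·52.6048 + (1−p*)·105.3817]/1.2 = 63.8286. B = V − Δ·S = 159.7866.
Each (Δ,B) replicates both successor values, so the strategy is self-financing and V0 is arbitrage-free.

(0,0): Delta=-0.7556 Bond=159.7866
(1,0): Delta=-1.0000 Bond=219.6817
(1,1): Delta=-0.6291 Bond=168.4624
(2,0): Delta=-1.0000 Bond=263.6181
(2,1): Delta=-1.0000 Bond=263.6181
(2,2): Delta=-0.4373 Bond=150.9356
(3,0): Delta=-1.0000 Bond=316.3417
(3,1): Delta=-1.0000 Bond=316.3417
(3,2): Delta=-1.0000 Bond=316.3417
(3,3): Delta=-0.1463 Bond=68.4404
V0=63.8286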